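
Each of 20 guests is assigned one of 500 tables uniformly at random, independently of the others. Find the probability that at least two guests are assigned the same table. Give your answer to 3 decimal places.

It's easier to compute the probability that all 20 are distinct.
P(all distinct) = 500/500 · 499/500 · ··· · 481/500 ≈ 0.680.
So the probability of at least one match is 1 − 0.680 = 0.320.

0.320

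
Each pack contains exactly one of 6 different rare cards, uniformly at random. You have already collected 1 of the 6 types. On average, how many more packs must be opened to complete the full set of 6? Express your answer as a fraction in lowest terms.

Starting from 1 distinct type, each trial gives a new one with probability (6−i)/6 when i types are held, so the wait for the next new type is 6/(6−i).
E = 6/5 + 6/4 + 6/3 + 6/2 + 6/1 = 137/10.

137/10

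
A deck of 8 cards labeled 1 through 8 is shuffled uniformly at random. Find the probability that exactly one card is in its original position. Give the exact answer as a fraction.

103/280

Choose which one is fixed: C(8,1) = 8 ways.
The remaining 7 must have no fixed point: D(7) = 1854.
P = 8·1854/40320 = 103/280.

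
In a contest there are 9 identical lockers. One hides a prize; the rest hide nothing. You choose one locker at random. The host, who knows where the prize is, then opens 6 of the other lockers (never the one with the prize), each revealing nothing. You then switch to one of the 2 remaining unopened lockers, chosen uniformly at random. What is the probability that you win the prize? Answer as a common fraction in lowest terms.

Your original locker holds the prize with probability 1/9, so the other 8 collectively hold it with probability 8/9.
The host can always find 6 empty lockers to open, so the reveals don't change that 8/9; it is now spread over the 2 remaining unopened lockers.
P(win by switching) = (8/9) · (1/2) = 4/9.

4/9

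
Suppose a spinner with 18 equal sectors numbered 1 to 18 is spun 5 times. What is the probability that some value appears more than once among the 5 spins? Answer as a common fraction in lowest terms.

997/2187

P(all 5 different) = 18/18 · 17/18 · ··· · 14/18 = 1190/2187.
P(at least two equal) = 1 − 1190/2187 = 997/2187.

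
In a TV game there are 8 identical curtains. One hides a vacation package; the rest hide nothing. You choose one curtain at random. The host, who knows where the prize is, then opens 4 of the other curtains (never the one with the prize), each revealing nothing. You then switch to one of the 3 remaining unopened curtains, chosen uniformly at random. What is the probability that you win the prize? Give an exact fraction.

7/24

Your original curtain holds the prize with probability 1/8, so the other 7 collectively hold it with probability 7/8.
The host can always find 4 empty curtains to open, so the reveals don't change that 7/8; it is now spread over the 3 remaining unopened curtains.
P(win by switching) = (7/8) · (1/3) = 7/24.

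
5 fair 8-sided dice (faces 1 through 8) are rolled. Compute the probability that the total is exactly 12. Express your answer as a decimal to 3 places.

0.010

There are 8^5 = 32768 equally likely outcomes.
The number of ordered 5-tuples from {1,…,8} summing to 12 is 330.
P(sum = 12) = 330/32768 = 165/16384 ≈ 0.010.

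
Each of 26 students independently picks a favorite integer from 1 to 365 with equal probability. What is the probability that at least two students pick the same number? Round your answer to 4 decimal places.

It's easier to compute the probability that all 26 are distinct.
P(all distinct) = 365/365 · 364/365 · ··· · 340/365 ≈ 0.4018.
So the probability of at least one match is 1 − 0.4018 = 0.5982.

0.5982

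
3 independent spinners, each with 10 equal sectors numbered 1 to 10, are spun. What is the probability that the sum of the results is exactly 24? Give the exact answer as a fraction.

7/250

There are 10^3 = 1000 equally likely outcomes.
The number of ordered 3-tuples from {1,…,10} summing to 24 is 28.
P(sum = 24) = 28/1000 = 7/250.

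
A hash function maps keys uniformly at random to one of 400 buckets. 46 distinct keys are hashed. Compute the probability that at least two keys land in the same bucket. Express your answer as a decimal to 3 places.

It's easier to compute the probability that all 46 are distinct.
P(all distinct) = 400/400 · 399/400 · ··· · 355/400 ≈ 0.068.
So the probability of at least one match is 1 − 0.068 = 0.932.

0.932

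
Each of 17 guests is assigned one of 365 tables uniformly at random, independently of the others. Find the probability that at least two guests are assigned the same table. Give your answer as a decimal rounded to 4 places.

0.3150

It's easier to compute the probability that all 17 are distinct.
P(all distinct) = 365/365 · 364/365 · ··· · 349/365 ≈ 0.6850.
So the probability of at least one match is 1 − 0.6850 = 0.3150.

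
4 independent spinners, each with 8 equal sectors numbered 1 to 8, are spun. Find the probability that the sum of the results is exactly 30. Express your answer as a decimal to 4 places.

There are 8^4 = 4096 equally likely outcomes.
The number of ordered 4-tuples from {1,…,8} summing to 30 is 10.
P(sum = 30) = 10/4096 = 5/2048 ≈ 0.0024.

0.0024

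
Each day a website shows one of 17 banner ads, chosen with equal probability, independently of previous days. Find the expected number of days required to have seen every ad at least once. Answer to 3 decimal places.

After i distinct types are collected, each trial gives a new one with probability (17−i)/17, so the expected wait for the next new type is 17/(17−i).
E = 17/17 + 17/16 + 17/15 + 17/14 + 17/13 + 17/12 + 17/11 + 17/10 + 17/9 + 17/8 + 17/7 + 17/6 + 17/5 + 17/4 + 17/3 + 17/2 + 17/1 = 42142223/720720 ≈ 58.472.

58.472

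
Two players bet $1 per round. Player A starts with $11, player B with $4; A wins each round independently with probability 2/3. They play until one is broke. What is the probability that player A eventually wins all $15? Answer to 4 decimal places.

Let r = q/p = (1/3)/(2/3) = 1/2. The recurrence P(i) = p·P(i+1) + q·P(i−1) with P(0)=0, P(15)=1 gives P(i) = (1 − r^i)/(1 − r^15).
P(11) = (1 − (1/2)^11) / (1 − (1/2)^15) = 32752/32767 ≈ 0.9995.

0.9995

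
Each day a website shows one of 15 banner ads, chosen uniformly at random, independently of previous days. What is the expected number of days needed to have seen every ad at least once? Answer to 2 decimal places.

49.77

After i distinct types are collected, each trial gives a new one with probability (15−i)/15, so the expected wait for the next new type is 15/(15−i).
E = 15/15 + 15/14 + 15/13 + 15/12 + 15/11 + 15/10 + 15/9 + 15/8 + 15/7 + 15/6 + 15/5 + 15/4 + 15/3 + 15/2 + 15/1 = 1195757/24024 ≈ 49.77.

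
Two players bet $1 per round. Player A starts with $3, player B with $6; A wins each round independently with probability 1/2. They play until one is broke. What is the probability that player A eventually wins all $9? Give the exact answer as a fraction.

With a fair step, P(i) = ½P(i−1) + ½P(i+1) with P(0)=0, P(9)=1 has the linear solution P(i) = i/9.
P(3) = 3/9 = 1/3.

1/3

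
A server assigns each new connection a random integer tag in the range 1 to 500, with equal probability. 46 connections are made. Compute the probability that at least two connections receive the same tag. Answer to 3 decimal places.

It's easier to compute the probability that all 46 are distinct.
P(all distinct) = 500/500 · 499/500 · ··· · 455/500 ≈ 0.118.
So the probability of at least one match is 1 − 0.118 = 0.882.

0.882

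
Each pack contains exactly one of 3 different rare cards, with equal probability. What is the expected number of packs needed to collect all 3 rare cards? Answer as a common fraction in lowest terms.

11/2

After i distinct types are collected, each trial gives a new one with probability (3−i)/3, so the expected wait for the next new type is 3/(3−i).
E = 3/3 + 3/2 + 3/1 = 11/2.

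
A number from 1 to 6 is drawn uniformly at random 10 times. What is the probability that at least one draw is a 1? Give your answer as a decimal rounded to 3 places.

P(no draw is a 1) = (5/6)^10 ≈ 0.162.
P(at least one) = 1 − 0.162 = 0.838.

0.838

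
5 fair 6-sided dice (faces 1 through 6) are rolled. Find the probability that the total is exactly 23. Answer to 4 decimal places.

There are 6^5 = 7776 equally likely outcomes.
The number of ordered 5-tuples from {1,…,6} summing to 23 is 305.
P(sum = 23) = 305/7776 ≈ 0.0392.

0.0392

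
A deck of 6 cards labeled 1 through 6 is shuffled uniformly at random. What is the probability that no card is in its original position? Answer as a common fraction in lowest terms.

53/144

This is the derangement probability: permutations of 6 with no fixed point.
D(6) = 6! · (1 − 1/1! + 1/2! − ··· + (−1)^6/6!) = 265.
P = 265/720 = 53/144.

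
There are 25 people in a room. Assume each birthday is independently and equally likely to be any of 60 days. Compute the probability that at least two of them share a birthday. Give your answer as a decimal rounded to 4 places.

0.9972

It's easier to compute the probability that all 25 are distinct.
P(all distinct) = 60/60 · 59/60 · ··· · 36/60 ≈ 0.0028.
So the probability of at least one match is 1 − 0.0028 = 0.9972.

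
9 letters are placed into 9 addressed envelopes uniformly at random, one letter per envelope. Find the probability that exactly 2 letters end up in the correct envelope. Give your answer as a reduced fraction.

Choose which 2 of the 9 are fixed: C(9,2) = 36 ways.
The remaining 7 must have no fixed point: D(7) = 1854.
P = 36·1854/362880 = 103/560.

103/560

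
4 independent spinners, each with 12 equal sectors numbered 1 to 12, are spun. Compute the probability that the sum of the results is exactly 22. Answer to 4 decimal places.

There are 12^4 = 20736 equally likely outcomes.
The number of ordered 4-tuples from {1,…,12} summing to 22 is 994.
P(sum = 22) = 994/20736 = 497/10368 ≈ 0.0479.

0.0479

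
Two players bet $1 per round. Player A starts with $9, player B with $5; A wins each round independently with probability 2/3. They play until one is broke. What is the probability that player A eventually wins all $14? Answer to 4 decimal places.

Let r = q/p = (1/3)/(2/3) = 1/2. The recurrence P(i) = p·P(i+1) + q·P(i−1) with P(0)=0, P(14)=1 gives P(i) = (1 − r^i)/(1 − r^14).
P(9) = (1 − (1/2)^9) / (1 − (1/2)^14) = 16352/16383 ≈ 0.9981.

0.9981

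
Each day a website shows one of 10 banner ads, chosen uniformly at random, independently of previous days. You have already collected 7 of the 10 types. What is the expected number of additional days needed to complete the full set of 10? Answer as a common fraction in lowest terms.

Starting from 7 distinct types, each trial gives a new one with probability (10−i)/10 when i types are held, so the wait for the next new type is 10/(10−i).
E = 10/3 + 10/2 + 10/1 = 55/3.

55/3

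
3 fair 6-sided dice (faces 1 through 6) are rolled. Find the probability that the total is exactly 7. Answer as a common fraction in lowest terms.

There are 6^3 = 216 equally likely outcomes.
The number of ordered 3-tuples from {1,…,6} summing to 7 is 15.
P(sum = 7) = 15/216 = 5/72.

5/72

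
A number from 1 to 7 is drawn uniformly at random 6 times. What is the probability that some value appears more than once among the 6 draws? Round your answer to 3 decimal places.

P(all 6 different) = 7/7 · 6/7 · ··· · 2/7 ≈ 0.043.
P(at least two equal) = 1 − 0.043 = 0.957.

0.957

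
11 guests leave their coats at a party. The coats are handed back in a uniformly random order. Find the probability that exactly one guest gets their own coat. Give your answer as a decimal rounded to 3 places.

0.368

Choose which one is fixed: C(11,1) = 11 ways.
The remaining 10 must have no fixed point: D(10) = 1334961.
P = 11·1334961/39916800 = 16481/44800 ≈ 0.368.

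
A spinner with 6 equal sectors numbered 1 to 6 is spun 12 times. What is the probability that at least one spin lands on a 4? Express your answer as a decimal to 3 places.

0.888

P(no spin lands on a 4) = (5/6)^12 ≈ 0.112.
P(at least one) = 1 − 0.112 = 0.888.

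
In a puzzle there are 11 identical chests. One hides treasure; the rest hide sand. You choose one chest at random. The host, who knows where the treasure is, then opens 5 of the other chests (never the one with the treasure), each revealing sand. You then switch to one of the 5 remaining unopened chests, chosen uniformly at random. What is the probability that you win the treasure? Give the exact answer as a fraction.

Your original chest holds the treasure with probability 1/11, so the other 10 collectively hold it with probability 10/11.
The host can always find 5 empty chests to open, so the reveals don't change that 10/11; it is now spread over the 5 remaining unopened chests.
P(win by switching) = (10/11) · (1/5) = 2/11.

2/11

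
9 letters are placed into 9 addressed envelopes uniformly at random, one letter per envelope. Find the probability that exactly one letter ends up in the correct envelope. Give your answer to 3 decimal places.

Choose which one is fixed: C(9,1) = 9 ways.
The remaining 8 must have no fixed point: D(8) = 14833.
P = 9·14833/362880 = 2119/5760 ≈ 0.368.

0.368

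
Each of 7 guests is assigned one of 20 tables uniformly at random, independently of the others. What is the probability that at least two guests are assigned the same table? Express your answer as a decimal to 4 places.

0.6948

It's easier to compute the probability that all 7 are distinct.
P(all distinct) = 20/20 · 19/20 · ··· · 14/20 ≈ 0.3052.
So the probability of at least one match is 1 − 0.3052 = 0.6948.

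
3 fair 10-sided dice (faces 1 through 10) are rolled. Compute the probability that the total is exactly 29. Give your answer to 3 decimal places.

There are 10^3 = 1000 equally likely outcomes.
The number of ordered 3-tuples from {1,…,10} summing to 29 is 3.
P(sum = 29) = 3/1000 ≈ 0.003.

0.003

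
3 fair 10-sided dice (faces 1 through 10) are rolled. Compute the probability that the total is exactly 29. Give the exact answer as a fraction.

There are 10^3 = 1000 equally likely outcomes.
The number of ordered 3-tuples from {1,…,10} summing to 29 is 3.
P(sum = 29) = 3/1000.

3/1000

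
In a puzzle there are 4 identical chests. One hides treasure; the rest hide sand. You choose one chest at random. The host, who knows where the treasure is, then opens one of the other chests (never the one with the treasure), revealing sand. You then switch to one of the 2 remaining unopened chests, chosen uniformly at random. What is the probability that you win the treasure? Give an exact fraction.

3/8

Your original chest holds the treasure with probability 1/4, so the other 3 collectively hold it with probability 3/4.
The host can always find an empty chest to open, so this doesn't change that 3/4; it is now spread over the 2 remaining unopened chests.
P(win by switching) = (3/4) · (1/2) = 3/8.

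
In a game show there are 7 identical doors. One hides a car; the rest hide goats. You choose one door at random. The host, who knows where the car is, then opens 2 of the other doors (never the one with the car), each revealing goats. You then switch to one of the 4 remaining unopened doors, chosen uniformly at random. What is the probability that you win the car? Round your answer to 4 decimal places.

Your original door holds the car with probability 1/7, so the other 6 collectively hold it with probability 6/7.
The host can always find 2 empty doors to open, so the reveals don't change that 6/7; it is now spread over the 4 remaining unopened doors.
P(win by switching) = (6/7) · (1/4) = 3/14 ≈ 0.2143.

0.2143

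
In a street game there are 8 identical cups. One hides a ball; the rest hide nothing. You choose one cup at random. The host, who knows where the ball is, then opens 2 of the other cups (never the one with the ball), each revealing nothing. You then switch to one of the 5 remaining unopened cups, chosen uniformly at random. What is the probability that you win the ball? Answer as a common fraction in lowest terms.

7/40

Your original cup holds the ball with probability 1/8, so the other 7 collectively hold it with probability 7/8.
The host can always find 2 empty cups to open, so the reveals don't change that 7/8; it is now spread over the 5 remaining unopened cups.
P(win by switching) = (7/8) · (1/5) = 7/40.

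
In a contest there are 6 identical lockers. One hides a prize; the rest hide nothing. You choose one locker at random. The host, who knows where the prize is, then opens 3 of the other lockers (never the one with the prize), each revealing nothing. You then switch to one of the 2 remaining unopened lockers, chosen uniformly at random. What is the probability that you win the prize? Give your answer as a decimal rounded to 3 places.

0.417

Your original locker holds the prize with probability 1/6, so the other 5 collectively hold it with probability 5/6.
The host can always find 3 empty lockers to open, so the reveals don't change that 5/6; it is now spread over the 2 remaining unopened lockers.
P(win by switching) = (5/6) · (1/2) = 5/12 ≈ 0.417.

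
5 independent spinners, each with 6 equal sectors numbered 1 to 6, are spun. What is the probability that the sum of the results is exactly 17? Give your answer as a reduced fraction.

There are 6^5 = 7776 equally likely outcomes.
The number of ordered 5-tuples from {1,…,6} summing to 17 is 780.
P(sum = 17) = 780/7776 = 65/648.

65/648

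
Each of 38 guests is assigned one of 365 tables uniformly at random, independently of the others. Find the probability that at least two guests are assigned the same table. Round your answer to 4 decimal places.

0.8641

It's easier to compute the probability that all 38 are distinct.
P(all distinct) = 365/365 · 364/365 · ··· · 328/365 ≈ 0.1359.
So the probability of at least one match is 1 − 0.1359 = 0.8641.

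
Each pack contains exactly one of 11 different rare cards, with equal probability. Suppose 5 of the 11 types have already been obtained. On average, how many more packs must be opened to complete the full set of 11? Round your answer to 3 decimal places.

Starting from 5 distinct types, each trial gives a new one with probability (11−i)/11 when i types are held, so the wait for the next new type is 11/(11−i).
E = 11/6 + 11/5 + 11/4 + 11/3 + 11/2 + 11/1 = 539/20 ≈ 26.950.

26.950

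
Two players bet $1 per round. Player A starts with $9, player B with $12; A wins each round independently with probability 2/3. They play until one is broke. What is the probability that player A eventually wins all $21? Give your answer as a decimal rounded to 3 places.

Let r = q/p = (1/3)/(2/3) = 1/2. The recurrence P(i) = p·P(i+1) + q·P(i−1) with P(0)=0, P(21)=1 gives P(i) = (1 − r^i)/(1 − r^21).
P(9) = (1 − (1/2)^9) / (1 − (1/2)^21) = 299008/299593 ≈ 0.998.

0.998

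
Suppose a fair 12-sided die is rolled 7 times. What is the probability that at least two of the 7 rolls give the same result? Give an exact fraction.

P(all 7 different) = 12/12 · 11/12 · ··· · 6/12 = 385/3456.
P(at least two equal) = 1 − 385/3456 = 3071/3456.

3071/3456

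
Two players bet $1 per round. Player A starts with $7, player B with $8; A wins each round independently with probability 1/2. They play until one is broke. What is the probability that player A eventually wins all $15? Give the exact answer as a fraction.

With a fair step, P(i) = ½P(i−1) + ½P(i+1) with P(0)=0, P(15)=1 has the linear solution P(i) = i/15.
P(7) = 7/15.

7/15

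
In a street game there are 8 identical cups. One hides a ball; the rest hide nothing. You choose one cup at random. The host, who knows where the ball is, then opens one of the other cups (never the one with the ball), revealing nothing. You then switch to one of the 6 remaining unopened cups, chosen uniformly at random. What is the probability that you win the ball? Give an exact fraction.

7/48

Your original cup holds the ball with probability 1/8, so the other 7 collectively hold it with probability 7/8.
The host can always find an empty cup to open, so this doesn't change that 7/8; it is now spread over the 6 remaining unopened cups.
P(win by switching) = (7/8) · (1/6) = 7/48.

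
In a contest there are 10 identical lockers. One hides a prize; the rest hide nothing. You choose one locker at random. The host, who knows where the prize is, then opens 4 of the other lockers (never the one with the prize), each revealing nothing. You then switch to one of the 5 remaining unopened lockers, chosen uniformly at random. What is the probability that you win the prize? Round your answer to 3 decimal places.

Your original locker holds the prize with probability 1/10, so the other 9 collectively hold it with probability 9/10.
The host can always find 4 empty lockers to open, so the reveals don't change that 9/10; it is now spread over the 5 remaining unopened lockers.
P(win by switching) = (9/10) · (1/5) = 9/50 ≈ 0.180.

0.180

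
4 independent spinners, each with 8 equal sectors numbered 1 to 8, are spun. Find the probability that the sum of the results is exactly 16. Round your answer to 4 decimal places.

There are 8^4 = 4096 equally likely outcomes.
The number of ordered 4-tuples from {1,…,8} summing to 16 is 315.
P(sum = 16) = 315/4096 ≈ 0.0769.

0.0769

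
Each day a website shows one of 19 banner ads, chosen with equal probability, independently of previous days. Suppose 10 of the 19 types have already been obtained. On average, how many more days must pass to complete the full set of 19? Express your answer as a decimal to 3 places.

53.750

Starting from 10 distinct types, each trial gives a new one with probability (19−i)/19 when i types are held, so the wait for the next new type is 19/(19−i).
E = 19/9 + 19/8 + 19/7 + 19/6 + 19/5 + 19/4 + 19/3 + 19/2 + 19/1 = 135451/2520 ≈ 53.750.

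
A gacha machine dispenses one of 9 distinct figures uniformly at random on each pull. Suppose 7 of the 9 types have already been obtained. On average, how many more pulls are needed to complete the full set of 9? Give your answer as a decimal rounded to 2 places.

13.50

Starting from 7 distinct types, each trial gives a new one with probability (9−i)/9 when i types are held, so the wait for the next new type is 9/(9−i).
E = 9/2 + 9/1 = 27/2 ≈ 13.50.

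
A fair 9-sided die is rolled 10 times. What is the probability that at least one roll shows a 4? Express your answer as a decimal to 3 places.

P(no roll shows a 4) = (8/9)^10 ≈ 0.308.
P(at least one) = 1 − 0.308 = 0.692.

0.692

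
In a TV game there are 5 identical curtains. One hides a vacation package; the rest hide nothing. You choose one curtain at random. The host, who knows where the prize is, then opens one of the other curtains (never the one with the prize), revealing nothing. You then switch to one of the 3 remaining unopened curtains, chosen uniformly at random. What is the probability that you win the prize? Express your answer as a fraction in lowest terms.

4/15

Your original curtain holds the prize with probability 1/5, so the other 4 collectively hold it with probability 4/5.
The host can always find an empty curtain to open, so this doesn't change that 4/5; it is now spread over the 3 remaining unopened curtains.
P(win by switching) = (4/5) · (1/3) = 4/15.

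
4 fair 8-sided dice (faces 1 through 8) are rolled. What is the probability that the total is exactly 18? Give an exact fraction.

43/512

There are 8^4 = 4096 equally likely outcomes.
The number of ordered 4-tuples from {1,…,8} summing to 18 is 344.
P(sum = 18) = 344/4096 = 43/512.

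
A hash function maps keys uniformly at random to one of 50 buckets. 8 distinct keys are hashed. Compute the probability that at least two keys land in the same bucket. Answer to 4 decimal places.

0.4458

It's easier to compute the probability that all 8 are distinct.
P(all distinct) = 50/50 · 49/50 · ··· · 43/50 ≈ 0.5542.
So the probability of at least one match is 1 − 0.5542 = 0.4458.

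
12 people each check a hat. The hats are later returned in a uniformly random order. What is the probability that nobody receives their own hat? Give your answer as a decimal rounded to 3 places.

0.368

This is the derangement probability: permutations of 12 with no fixed point.
D(12) = 12! · (1 − 1/1! + 1/2! − ··· + (−1)^12/12!) = 176214841.
P = 176214841/479001600 = 16019531/43545600 ≈ 0.368.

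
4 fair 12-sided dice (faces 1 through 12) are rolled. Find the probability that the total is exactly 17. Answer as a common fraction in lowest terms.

17/648

There are 12^4 = 20736 equally likely outcomes.
The number of ordered 4-tuples from {1,…,12} summing to 17 is 544.
P(sum = 17) = 544/20736 = 17/648.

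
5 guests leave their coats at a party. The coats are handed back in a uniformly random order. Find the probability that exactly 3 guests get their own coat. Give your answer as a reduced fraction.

Choose which 3 of the 5 are fixed: C(5,3) = 10 ways.
The remaining 2 must have no fixed point: D(2) = 1.
P = 10·1/120 = 1/12.

1/12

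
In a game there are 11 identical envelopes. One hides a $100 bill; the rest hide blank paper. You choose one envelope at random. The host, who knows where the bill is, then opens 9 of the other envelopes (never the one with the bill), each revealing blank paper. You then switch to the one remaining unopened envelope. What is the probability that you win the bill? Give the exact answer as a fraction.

Your original envelope holds the bill with probability 1/11, so the other 10 collectively hold it with probability 10/11.
The host can always find 9 empty envelopes to open, so the reveals don't change that 10/11; it is now spread over the 1 remaining unopened envelope.
P(win by switching) = (10/11) · (1/1) = 10/11.

10/11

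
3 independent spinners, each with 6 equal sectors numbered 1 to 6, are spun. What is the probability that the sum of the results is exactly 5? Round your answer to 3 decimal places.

0.028

There are 6^3 = 216 equally likely outcomes.
The number of ordered 3-tuples from {1,…,6} summing to 5 is 6.
P(sum = 5) = 6/216 = 1/36 ≈ 0.028.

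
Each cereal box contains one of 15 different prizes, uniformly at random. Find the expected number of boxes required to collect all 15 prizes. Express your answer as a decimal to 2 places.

After i distinct types are collected, each trial gives a new one with probability (15−i)/15, so the expected wait for the next new type is 15/(15−i).
E = 15/15 + 15/14 + 15/13 + 15/12 + 15/11 + 15/10 + 15/9 + 15/8 + 15/7 + 15/6 + 15/5 + 15/4 + 15/3 + 15/2 + 15/1 = 1195757/24024 ≈ 49.77.

49.77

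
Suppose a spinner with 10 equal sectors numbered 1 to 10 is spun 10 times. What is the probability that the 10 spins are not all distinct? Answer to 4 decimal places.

0.9996

P(all 10 different) = 10/10 · 9/10 · ··· · 1/10 ≈ 0.0004.
P(at least two equal) = 1 − 0.0004 = 0.9996.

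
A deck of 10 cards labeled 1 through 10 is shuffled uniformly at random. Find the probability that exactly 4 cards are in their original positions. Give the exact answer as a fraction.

53/3456

Choose which 4 of the 10 are fixed: C(10,4) = 210 ways.
The remaining 6 must have no fixed point: D(6) = 265.
P = 210·265/3628800 = 53/3456.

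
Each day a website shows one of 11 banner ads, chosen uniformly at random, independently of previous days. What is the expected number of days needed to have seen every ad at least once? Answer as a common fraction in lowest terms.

83711/2520

After i distinct types are collected, each trial gives a new one with probability (11−i)/11, so the expected wait for the next new type is 11/(11−i).
E = 11/11 + 11/10 + 11/9 + 11/8 + 11/7 + 11/6 + 11/5 + 11/4 + 11/3 + 11/2 + 11/1 = 83711/2520.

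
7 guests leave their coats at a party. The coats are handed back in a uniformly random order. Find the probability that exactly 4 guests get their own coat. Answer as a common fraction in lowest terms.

1/72

Choose which 4 of the 7 are fixed: C(7,4) = 35 ways.
The remaining 3 must have no fixed point: D(3) = 2.
P = 35·2/5040 = 1/72.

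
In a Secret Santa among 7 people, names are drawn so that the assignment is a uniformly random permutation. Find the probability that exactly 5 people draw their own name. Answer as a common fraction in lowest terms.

1/240

Choose which 5 of the 7 are fixed: C(7,5) = 21 ways.
The remaining 2 must have no fixed point: D(2) = 1.
P = 21·1/5040 = 1/240.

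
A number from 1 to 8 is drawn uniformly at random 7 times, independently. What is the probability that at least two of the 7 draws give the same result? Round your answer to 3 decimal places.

P(all 7 different) = 8/8 · 7/8 · ··· · 2/8 ≈ 0.019.
P(at least two equal) = 1 − 0.019 = 0.981.

0.981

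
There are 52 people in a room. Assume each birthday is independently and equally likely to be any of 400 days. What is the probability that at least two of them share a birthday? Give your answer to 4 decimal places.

0.9688

It's easier to compute the probability that all 52 are distinct.
P(all distinct) = 400/400 · 399/400 · ··· · 349/400 ≈ 0.0312.
So the probability of at least one match is 1 − 0.0312 = 0.9688.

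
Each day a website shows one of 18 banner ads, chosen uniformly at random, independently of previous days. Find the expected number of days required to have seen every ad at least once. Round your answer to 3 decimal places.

62.912

After i distinct types are collected, each trial gives a new one with probability (18−i)/18, so the expected wait for the next new type is 18/(18−i).
E = 18/18 + 18/17 + 18/16 + 18/15 + 18/14 + 18/13 + 18/12 + 18/11 + 18/10 + 18/9 + 18/8 + 18/7 + 18/6 + 18/5 + 18/4 + 18/3 + 18/2 + 18/1 = 42822903/680680 ≈ 62.912.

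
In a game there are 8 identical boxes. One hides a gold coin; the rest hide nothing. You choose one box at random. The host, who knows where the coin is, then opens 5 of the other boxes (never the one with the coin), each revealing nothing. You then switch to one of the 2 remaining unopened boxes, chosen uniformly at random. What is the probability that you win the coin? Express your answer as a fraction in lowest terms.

Your original box holds the coin with probability 1/8, so the other 7 collectively hold it with probability 7/8.
The host can always find 5 empty boxes to open, so the reveals don't change that 7/8; it is now spread over the 2 remaining unopened boxes.
P(win by switching) = (7/8) · (1/2) = 7/16.

7/16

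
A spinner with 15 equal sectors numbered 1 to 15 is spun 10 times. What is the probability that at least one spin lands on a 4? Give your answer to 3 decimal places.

P(no spin lands on a 4) = (14/15)^10 ≈ 0.502.
P(at least one) = 1 − 0.502 = 0.498.

0.498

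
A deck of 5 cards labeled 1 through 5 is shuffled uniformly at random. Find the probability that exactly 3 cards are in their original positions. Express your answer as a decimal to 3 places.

0.083

Choose which 3 of the 5 are fixed: C(5,3) = 10 ways.
The remaining 2 must have no fixed point: D(2) = 1.
P = 10·1/120 = 1/12 ≈ 0.083.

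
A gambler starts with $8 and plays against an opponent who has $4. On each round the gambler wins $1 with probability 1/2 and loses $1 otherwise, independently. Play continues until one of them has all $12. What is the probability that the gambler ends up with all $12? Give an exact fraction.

2/3

With a fair step, P(i) = ½P(i−1) + ½P(i+1) with P(0)=0, P(12)=1 has the linear solution P(i) = i/12.
P(8) = 8/12 = 2/3.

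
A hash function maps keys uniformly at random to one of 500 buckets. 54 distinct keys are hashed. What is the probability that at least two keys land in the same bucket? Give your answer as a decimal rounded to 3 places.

It's easier to compute the probability that all 54 are distinct.
P(all distinct) = 500/500 · 499/500 · ··· · 447/500 ≈ 0.051.
So the probability of at least one match is 1 − 0.051 = 0.949.

0.949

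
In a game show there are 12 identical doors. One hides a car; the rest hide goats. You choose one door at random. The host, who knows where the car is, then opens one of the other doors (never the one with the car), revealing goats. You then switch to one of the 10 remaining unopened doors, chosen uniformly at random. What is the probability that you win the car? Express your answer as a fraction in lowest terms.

Your original door holds the car with probability 1/12, so the other 11 collectively hold it with probability 11/12.
The host can always find an empty door to open, so this doesn't change that 11/12; it is now spread over the 10 remaining unopened doors.
P(win by switching) = (11/12) · (1/10) = 11/120.

11/120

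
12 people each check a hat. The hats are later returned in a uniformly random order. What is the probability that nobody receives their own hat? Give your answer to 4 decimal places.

0.3679

This is the derangement probability: permutations of 12 with no fixed point.
D(12) = 12! · (1 − 1/1! + 1/2! − ··· + (−1)^12/12!) = 176214841.
P = 176214841/479001600 = 16019531/43545600 ≈ 0.3679.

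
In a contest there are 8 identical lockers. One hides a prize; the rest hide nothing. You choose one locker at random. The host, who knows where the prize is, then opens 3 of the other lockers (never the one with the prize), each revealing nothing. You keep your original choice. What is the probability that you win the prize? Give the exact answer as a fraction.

1/8

The host can always open 3 empty lockers regardless of your choice, so the reveals give no information about your original locker.
P(win by staying) = 1/8.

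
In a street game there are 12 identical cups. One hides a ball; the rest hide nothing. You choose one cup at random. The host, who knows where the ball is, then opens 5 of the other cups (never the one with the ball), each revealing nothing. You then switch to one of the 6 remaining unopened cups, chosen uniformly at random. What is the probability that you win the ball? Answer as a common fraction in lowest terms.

11/72

Your original cup holds the ball with probability 1/12, so the other 11 collectively hold it with probability 11/12.
The host can always find 5 empty cups to open, so the reveals don't change that 11/12; it is now spread over the 6 remaining unopened cups.
P(win by switching) = (11/12) · (1/6) = 11/72.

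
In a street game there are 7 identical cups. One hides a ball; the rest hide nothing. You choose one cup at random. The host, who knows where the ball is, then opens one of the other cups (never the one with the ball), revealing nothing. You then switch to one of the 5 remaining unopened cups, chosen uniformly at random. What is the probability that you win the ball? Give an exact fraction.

6/35

Your original cup holds the ball with probability 1/7, so the other 6 collectively hold it with probability 6/7.
The host can always find an empty cup to open, so this doesn't change that 6/7; it is now spread over the 5 remaining unopened cups.
P(win by switching) = (6/7) · (1/5) = 6/35.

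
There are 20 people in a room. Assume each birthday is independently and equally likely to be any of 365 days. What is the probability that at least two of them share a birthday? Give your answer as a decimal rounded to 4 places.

0.4114

It's easier to compute the probability that all 20 are distinct.
P(all distinct) = 365/365 · 364/365 · ··· · 346/365 ≈ 0.5886.
So the probability of at least one match is 1 − 0.5886 = 0.4114.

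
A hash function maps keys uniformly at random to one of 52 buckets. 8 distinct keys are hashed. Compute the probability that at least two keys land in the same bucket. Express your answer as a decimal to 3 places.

It's easier to compute the probability that all 8 are distinct.
P(all distinct) = 52/52 · 51/52 · ··· · 45/52 ≈ 0.568.
So the probability of at least one match is 1 − 0.568 = 0.432.

0.432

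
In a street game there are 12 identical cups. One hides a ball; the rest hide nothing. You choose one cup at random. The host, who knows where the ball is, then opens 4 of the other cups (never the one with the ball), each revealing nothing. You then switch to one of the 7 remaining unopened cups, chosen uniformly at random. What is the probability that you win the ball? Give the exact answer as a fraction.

11/84

Your original cup holds the ball with probability 1/12, so the other 11 collectively hold it with probability 11/12.
The host can always find 4 empty cups to open, so the reveals don't change that 11/12; it is now spread over the 7 remaining unopened cups.
P(win by switching) = (11/12) · (1/7) = 11/84.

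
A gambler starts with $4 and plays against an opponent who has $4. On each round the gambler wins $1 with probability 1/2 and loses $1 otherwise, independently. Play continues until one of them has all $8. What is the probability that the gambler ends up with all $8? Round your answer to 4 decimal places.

With a fair step, P(i) = ½P(i−1) + ½P(i+1) with P(0)=0, P(8)=1 has the linear solution P(i) = i/8.
P(4) = 4/8 = 1/2 ≈ 0.5000.

0.5000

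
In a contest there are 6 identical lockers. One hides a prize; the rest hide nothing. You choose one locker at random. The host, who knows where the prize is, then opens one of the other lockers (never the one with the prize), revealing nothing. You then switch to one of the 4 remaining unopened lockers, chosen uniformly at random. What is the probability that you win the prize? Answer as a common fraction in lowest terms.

5/24

Your original locker holds the prize with probability 1/6, so the other 5 collectively hold it with probability 5/6.
The host can always find an empty locker to open, so this doesn't change that 5/6; it is now spread over the 4 remaining unopened lockers.
P(win by switching) = (5/6) · (1/4) = 5/24.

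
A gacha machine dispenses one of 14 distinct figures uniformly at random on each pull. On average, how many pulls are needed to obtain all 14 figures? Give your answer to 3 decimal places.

45.522

After i distinct types are collected, each trial gives a new one with probability (14−i)/14, so the expected wait for the next new type is 14/(14−i).
E = 14/14 + 14/13 + 14/12 + 14/11 + 14/10 + 14/9 + 14/8 + 14/7 + 14/6 + 14/5 + 14/4 + 14/3 + 14/2 + 14/1 = 1171733/25740 ≈ 45.522.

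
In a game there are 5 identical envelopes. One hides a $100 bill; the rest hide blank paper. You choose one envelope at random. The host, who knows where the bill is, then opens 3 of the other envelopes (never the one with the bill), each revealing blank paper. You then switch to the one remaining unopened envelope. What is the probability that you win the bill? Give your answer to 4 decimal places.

0.8000

Your original envelope holds the bill with probability 1/5, so the other 4 collectively hold it with probability 4/5.
The host can always find 3 empty envelopes to open, so the reveals don't change that 4/5; it is now spread over the 1 remaining unopened envelope.
P(win by switching) = (4/5) · (1/1) = 4/5 ≈ 0.8000.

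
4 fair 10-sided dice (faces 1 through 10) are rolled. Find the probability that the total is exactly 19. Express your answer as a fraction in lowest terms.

37/625

There are 10^4 = 10000 equally likely outcomes.
The number of ordered 4-tuples from {1,…,10} summing to 19 is 592.
P(sum = 19) = 592/10000 = 37/625.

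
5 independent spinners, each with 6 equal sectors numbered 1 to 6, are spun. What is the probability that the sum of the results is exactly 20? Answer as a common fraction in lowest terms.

217/2592

There are 6^5 = 7776 equally likely outcomes.
The number of ordered 5-tuples from {1,…,6} summing to 20 is 651.
P(sum = 20) = 651/7776 = 217/2592.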